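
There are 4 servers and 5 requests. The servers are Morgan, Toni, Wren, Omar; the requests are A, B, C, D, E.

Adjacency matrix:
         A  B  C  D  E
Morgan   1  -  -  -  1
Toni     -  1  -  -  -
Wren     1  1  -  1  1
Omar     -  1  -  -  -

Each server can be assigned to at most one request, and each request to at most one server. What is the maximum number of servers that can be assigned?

3

One maximum matching: Morgan–A, Toni–B, Wren–E.
The set {Toni, Omar} has only 1 neighbour ({B}), so by Hall's theorem at most 3 of the 4 servers can be matched.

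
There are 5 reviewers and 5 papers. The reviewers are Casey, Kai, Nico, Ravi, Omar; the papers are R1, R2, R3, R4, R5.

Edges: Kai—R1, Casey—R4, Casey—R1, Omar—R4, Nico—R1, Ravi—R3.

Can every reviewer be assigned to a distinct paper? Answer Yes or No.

The set {Casey, Kai, Nico, Omar} has only 2 neighbours ({R1, R4}), so by Hall's theorem at most 3 of the 5 reviewers can be matched.
Hence no matching covers every reviewer.

No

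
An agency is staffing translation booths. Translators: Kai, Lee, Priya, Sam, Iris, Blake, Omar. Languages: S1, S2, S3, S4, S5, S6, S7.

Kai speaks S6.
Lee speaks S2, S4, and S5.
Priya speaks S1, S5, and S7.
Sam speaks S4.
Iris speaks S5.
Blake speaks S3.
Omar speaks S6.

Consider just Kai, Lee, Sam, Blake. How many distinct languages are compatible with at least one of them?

5

The union of neighbours of {Kai, Lee, Sam, Blake} is {S2, S3, S4, S5, S6}, which has 5 elements.
Since |N(S)| = 5 ≥ |S| = 4, Hall's condition holds for this subset.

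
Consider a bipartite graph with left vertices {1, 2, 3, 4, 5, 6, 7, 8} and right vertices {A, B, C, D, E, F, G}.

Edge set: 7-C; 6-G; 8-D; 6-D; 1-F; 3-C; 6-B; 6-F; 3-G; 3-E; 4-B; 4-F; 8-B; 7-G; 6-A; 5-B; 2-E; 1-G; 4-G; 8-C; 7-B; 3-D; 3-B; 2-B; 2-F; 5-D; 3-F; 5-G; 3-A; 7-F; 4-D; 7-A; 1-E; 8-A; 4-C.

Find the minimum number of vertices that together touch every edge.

7

A maximum matching has 7 edges (e.g. 1–F, 2–B, 3–E, 4–C, 5–D, 6–A, 7–G).
By König's theorem the minimum vertex cover has the same size. One such cover is {A, B, C, D, E, F, G}.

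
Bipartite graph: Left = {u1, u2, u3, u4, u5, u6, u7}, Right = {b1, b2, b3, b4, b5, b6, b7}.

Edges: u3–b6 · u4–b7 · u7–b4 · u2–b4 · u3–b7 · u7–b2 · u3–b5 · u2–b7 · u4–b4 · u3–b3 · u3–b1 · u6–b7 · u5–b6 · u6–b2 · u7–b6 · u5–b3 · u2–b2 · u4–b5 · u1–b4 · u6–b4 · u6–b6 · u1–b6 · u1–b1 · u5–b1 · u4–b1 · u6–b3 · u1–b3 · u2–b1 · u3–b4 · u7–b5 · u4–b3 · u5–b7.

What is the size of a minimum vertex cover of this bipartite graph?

7

{u1, u2, u3, u4, u5, u6, u7} is a vertex cover of size 7: every edge has an endpoint in this set.
No smaller cover exists because u1–b3, u2–b2, u3–b7, u4–b4, u5–b1, u6–b6, u7–b5 is a matching of size 7, and a cover must include an endpoint of each of these disjoint edges (König's theorem).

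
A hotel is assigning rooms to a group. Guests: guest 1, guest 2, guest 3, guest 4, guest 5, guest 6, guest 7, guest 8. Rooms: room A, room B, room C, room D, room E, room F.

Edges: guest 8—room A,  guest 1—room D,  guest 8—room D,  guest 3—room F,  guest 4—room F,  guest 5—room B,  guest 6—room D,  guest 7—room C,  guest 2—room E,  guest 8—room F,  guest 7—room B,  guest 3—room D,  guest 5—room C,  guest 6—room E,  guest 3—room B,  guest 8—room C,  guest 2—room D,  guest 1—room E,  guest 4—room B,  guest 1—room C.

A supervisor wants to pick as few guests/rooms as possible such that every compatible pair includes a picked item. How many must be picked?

6

The 6 edges guest 1–room C, guest 2–room E, guest 3–room D, guest 4–room F, guest 5–room B, guest 8–room A form a matching, so any vertex cover needs at least 6 vertices (one per matched edge).
Conversely {guest 8, room B, room C, room D, room E, room F} meets every edge and has exactly 6 vertices, so 6 is optimal.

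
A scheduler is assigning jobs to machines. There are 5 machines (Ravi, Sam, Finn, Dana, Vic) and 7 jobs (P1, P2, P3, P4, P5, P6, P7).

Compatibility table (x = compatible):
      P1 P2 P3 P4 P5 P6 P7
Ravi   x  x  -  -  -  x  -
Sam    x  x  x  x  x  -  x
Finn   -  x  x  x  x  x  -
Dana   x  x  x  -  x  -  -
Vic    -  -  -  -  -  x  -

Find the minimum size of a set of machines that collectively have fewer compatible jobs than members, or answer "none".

none

A matching saturating every machine exists, for instance Ravi→P1, Sam→P3, Finn→P2, Dana→P5, Vic→P6.
By Hall's marriage theorem, this means |N(S)| ≥ |S| for every subset S, so no violating subset exists.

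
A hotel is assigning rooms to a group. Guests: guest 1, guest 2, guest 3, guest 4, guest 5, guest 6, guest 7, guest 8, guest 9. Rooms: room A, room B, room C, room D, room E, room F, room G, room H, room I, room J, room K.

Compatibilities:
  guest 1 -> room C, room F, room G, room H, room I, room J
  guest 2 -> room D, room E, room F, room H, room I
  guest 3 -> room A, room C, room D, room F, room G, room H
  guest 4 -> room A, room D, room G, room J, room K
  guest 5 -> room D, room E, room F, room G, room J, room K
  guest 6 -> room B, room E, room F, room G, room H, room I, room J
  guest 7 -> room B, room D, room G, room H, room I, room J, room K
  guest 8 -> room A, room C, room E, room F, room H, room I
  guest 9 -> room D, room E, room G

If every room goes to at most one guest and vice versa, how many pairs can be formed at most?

9

For example, pair guest 1-room I, guest 2-room F, guest 3-room D, guest 4-room A, guest 5-room E, guest 6-room J, guest 7-room K, guest 8-room C, guest 9-room G.
All 9 guests are matched, so no larger matching exists.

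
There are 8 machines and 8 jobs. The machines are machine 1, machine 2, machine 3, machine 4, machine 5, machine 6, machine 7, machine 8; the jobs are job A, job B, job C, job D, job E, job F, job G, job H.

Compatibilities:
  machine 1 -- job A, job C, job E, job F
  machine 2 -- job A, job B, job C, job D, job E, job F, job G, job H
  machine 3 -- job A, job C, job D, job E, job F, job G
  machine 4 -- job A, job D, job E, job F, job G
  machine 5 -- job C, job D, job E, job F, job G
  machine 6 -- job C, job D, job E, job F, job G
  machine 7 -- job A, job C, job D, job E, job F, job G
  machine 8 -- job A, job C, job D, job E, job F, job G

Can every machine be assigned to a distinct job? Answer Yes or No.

The set {machine 1, machine 3, machine 4, machine 5, machine 6, machine 7, machine 8} has only 6 neighbours ({job A, job C, job D, job E, job F, job G}), so by Hall's theorem at most 7 of the 8 machines can be matched.
Hence no matching covers every machine.

No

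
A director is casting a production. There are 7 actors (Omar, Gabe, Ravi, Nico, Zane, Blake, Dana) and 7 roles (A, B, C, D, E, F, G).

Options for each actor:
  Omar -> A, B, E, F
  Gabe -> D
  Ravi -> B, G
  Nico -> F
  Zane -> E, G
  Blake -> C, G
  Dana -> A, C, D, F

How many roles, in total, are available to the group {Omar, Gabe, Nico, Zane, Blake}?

The union of neighbours of {Omar, Gabe, Nico, Zane, Blake} is {A, B, C, D, E, F, G}, which has 7 elements.
Since |N(S)| = 7 ≥ |S| = 5, Hall's condition holds for this subset.

7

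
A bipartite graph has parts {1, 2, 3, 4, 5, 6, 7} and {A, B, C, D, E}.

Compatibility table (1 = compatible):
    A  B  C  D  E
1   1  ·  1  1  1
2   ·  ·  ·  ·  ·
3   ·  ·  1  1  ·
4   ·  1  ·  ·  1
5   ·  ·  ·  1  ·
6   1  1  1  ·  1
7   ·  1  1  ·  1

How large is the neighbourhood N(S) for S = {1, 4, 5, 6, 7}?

The union of neighbours of {1, 4, 5, 6, 7} is {A, B, C, D, E}, which has 5 elements.
Since |N(S)| = 5 ≥ |S| = 5, Hall's condition holds for this subset.

5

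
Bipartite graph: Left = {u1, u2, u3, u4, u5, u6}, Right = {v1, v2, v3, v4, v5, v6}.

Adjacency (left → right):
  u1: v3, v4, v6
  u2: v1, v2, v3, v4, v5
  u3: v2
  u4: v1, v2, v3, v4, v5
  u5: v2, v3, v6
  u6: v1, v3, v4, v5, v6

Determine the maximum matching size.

6

For example, pair u1–v4, u2–v5, u3–v2, u4–v1, u5–v6, u6–v3.
This saturates every left vertex, so 6 is the maximum.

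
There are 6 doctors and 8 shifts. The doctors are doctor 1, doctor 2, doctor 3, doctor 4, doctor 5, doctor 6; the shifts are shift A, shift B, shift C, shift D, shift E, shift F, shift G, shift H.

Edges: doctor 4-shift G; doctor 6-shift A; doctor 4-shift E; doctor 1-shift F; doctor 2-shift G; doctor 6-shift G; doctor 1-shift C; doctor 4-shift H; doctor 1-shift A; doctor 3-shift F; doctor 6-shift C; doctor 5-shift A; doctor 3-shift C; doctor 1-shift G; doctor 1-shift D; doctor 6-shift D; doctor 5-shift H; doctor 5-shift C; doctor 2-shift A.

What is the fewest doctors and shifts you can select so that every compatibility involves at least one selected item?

{doctor 1, doctor 2, doctor 3, doctor 4, doctor 5, doctor 6} is a vertex cover of size 6: every edge has an endpoint in this set.
No smaller cover exists because doctor 1–shift F, doctor 2–shift A, doctor 3–shift C, doctor 4–shift E, doctor 5–shift H, doctor 6–shift G is a matching of size 6, and a cover must include an endpoint of each of these disjoint edges (König's theorem).

6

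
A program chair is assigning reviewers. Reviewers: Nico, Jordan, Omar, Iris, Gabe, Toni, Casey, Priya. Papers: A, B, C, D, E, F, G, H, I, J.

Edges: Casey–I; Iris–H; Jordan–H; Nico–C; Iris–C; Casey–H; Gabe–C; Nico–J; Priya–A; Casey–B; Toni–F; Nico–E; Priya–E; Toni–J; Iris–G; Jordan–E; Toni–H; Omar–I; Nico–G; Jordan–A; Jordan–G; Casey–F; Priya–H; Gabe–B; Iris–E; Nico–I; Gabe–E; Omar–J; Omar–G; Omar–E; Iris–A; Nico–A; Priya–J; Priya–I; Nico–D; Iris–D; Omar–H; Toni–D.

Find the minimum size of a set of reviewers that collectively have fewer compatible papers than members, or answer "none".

A matching saturating every reviewer exists, for instance Nico→G, Jordan→E, Omar→H, Iris→A, Gabe→B, Toni→D, Casey→F, Priya→J.
By Hall's marriage theorem, this means |N(S)| ≥ |S| for every subset S, so no violating subset exists.

none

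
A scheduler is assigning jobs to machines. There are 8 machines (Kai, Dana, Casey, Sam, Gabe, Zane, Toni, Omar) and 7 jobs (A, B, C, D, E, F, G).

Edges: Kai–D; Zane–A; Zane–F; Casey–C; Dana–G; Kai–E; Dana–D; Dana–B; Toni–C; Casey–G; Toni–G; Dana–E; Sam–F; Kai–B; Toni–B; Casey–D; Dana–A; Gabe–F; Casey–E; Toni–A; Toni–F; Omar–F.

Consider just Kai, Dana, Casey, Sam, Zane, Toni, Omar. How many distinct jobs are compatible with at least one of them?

7

The union of neighbours of {Kai, Dana, Casey, Sam, Zane, Toni, Omar} is {A, B, C, D, E, F, G}, which has 7 elements.
Since |N(S)| = 7 ≥ |S| = 7, Hall's condition holds for this subset.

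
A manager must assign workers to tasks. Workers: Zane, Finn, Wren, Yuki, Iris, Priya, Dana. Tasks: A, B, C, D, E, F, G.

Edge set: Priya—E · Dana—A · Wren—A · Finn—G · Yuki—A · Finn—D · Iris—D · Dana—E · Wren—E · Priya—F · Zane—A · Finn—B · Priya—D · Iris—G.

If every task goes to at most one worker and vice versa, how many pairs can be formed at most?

5

One maximum matching: Zane-A, Finn-B, Wren-E, Iris-G, Priya-D.
The set {Zane, Wren, Yuki, Dana} has only 2 neighbours ({A, E}), so by Hall's theorem at most 5 of the 7 workers can be matched.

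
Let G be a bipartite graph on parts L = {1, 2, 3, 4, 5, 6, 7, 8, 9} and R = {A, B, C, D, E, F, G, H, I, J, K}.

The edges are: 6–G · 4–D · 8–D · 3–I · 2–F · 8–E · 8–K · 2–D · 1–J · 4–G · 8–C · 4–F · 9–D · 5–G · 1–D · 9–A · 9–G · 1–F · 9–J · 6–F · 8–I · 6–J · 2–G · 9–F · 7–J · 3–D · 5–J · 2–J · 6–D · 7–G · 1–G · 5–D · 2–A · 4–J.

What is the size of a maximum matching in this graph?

For example, pair 1–G, 2–A, 3–I, 4–F, 5–D, 6–J, 8–K.
The set {1, 2, 4, 5, 6, 7, 9} has only 5 neighbours ({A, D, F, G, J}), so by Hall's theorem at most 7 of the 9 left vertices can be matched.

7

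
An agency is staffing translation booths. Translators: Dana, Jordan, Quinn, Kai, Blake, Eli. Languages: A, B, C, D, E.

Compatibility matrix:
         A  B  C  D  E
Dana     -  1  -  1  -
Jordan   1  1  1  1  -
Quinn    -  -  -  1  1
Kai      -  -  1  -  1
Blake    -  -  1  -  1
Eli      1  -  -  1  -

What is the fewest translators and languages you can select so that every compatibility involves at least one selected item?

The 5 edges Dana–B, Jordan–A, Quinn–D, Kai–C, Blake–E form a matching, so any vertex cover needs at least 5 vertices (one per matched edge).
Conversely {A, B, C, D, E} meets every edge and has exactly 5 vertices, so 5 is optimal.

5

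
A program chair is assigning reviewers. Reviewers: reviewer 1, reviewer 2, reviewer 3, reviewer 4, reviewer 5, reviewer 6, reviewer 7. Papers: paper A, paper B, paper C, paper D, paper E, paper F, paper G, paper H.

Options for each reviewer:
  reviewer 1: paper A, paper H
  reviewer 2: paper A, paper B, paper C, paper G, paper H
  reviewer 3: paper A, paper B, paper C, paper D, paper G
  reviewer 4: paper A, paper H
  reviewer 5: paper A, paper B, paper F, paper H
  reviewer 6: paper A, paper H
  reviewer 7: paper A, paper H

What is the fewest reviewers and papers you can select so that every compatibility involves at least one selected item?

{reviewer 2, reviewer 3, reviewer 5, paper A, paper H} is a vertex cover of size 5: every edge has an endpoint in this set.
No smaller cover exists because reviewer 1–paper H, reviewer 2–paper C, reviewer 3–paper G, reviewer 4–paper A, reviewer 5–paper B is a matching of size 5, and a cover must include an endpoint of each of these disjoint edges (König's theorem).

5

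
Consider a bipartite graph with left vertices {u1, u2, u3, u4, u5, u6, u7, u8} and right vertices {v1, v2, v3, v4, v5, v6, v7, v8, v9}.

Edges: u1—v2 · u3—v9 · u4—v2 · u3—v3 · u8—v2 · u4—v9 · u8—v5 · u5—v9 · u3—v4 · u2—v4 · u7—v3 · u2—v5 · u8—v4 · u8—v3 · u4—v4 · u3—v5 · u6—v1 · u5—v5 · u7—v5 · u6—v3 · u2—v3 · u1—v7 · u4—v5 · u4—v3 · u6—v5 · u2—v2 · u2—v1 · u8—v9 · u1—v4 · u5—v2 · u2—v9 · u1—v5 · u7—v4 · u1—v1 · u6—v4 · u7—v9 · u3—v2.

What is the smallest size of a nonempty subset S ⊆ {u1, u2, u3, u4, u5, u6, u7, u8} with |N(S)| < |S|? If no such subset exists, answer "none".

Take S = {u2, u3, u4, u5, u6, u7, u8}. Its neighbourhood is {v1, v2, v3, v4, v5, v9}, so |N(S)| = 6 < |S| = 7.
Every subset of size less than 7 has at least as many neighbours as members, so 7 is the minimum.

7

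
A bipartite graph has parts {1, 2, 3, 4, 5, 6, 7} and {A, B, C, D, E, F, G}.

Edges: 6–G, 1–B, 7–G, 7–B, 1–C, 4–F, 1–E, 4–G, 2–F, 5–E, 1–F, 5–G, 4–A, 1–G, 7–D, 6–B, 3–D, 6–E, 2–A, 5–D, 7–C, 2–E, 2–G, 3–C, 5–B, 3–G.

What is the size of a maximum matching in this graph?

7

A valid assignment of size 7: 1→F, 2→G, 3→C, 4→A, 5→D, 6→E, 7→B.
This saturates every left vertex, so 7 is the maximum.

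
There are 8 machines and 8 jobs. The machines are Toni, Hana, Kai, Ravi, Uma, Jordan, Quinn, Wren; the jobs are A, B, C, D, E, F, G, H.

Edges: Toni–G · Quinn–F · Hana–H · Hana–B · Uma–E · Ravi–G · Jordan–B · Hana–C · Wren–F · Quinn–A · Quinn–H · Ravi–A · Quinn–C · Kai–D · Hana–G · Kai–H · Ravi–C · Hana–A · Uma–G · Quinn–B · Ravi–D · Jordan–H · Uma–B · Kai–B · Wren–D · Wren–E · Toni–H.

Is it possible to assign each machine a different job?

One maximum matching: Toni–G, Hana–A, Kai–D, Ravi–C, Uma–B, Jordan–H, Quinn–F, Wren–E.
All 8 machines are covered.

Yes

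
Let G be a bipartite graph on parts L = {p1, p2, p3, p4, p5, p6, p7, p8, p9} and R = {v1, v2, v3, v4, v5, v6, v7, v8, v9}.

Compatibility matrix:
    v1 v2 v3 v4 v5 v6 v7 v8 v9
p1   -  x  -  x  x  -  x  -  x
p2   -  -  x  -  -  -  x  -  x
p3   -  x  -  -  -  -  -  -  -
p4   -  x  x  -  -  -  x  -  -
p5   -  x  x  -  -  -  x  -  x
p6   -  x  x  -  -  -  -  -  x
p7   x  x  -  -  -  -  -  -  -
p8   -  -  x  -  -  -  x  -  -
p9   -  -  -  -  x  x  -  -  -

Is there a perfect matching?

No

The set {p2, p3, p4, p5, p6, p8} has only 4 neighbours ({v2, v3, v7, v9}), so by Hall's theorem at most 7 of the 9 left vertices can be matched.
Hence no matching covers every left vertex.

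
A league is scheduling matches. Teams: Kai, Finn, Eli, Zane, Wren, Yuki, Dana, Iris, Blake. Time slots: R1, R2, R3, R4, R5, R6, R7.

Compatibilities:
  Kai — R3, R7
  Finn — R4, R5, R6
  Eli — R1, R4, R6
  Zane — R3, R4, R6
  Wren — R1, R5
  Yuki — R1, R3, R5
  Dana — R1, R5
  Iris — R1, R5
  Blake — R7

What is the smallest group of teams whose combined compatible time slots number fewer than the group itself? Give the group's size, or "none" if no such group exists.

Take S = {Wren, Dana, Iris}. Its neighbourhood is {R1, R5}, so |N(S)| = 2 < |S| = 3.
Every subset of size less than 3 has at least as many neighbours as members, so 3 is the minimum.

3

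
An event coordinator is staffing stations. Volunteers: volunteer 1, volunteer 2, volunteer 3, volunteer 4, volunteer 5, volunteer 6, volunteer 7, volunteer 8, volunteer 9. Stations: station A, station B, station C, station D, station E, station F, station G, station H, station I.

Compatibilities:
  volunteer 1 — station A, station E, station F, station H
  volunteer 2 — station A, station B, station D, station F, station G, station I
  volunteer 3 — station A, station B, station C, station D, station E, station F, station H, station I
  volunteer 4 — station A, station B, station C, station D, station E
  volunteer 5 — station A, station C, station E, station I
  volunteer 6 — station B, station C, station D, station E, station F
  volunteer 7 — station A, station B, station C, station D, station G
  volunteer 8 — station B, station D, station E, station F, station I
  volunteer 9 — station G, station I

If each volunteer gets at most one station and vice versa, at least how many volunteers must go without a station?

For example, pair volunteer 1-station H, volunteer 2-station B, volunteer 3-station A, volunteer 4-station D, volunteer 5-station E, volunteer 6-station F, volunteer 7-station C, volunteer 8-station I, volunteer 9-station G.
This saturates every volunteer, so 9 is the maximum.
That matches 9 of the 9, leaving 0 unmatched; no matching can do better.

0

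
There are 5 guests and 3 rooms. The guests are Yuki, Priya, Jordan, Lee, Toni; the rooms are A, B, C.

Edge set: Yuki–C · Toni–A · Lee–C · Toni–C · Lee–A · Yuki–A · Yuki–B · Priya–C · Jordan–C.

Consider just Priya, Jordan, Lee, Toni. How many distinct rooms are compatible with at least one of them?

The union of neighbours of {Priya, Jordan, Lee, Toni} is {A, C}, which has 2 elements.
Since |N(S)| = 2 < |S| = 4, Hall's condition fails for this subset.

2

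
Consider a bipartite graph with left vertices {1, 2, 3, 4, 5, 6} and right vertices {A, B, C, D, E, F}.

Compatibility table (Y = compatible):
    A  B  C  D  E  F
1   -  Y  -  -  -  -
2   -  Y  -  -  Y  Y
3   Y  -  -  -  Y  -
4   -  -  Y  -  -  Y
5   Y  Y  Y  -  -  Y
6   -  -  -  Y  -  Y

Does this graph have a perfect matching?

A valid assignment of size 6: 1-B, 2-E, 3-A, 4-C, 5-F, 6-D.
All 6 left vertices are covered.

Yes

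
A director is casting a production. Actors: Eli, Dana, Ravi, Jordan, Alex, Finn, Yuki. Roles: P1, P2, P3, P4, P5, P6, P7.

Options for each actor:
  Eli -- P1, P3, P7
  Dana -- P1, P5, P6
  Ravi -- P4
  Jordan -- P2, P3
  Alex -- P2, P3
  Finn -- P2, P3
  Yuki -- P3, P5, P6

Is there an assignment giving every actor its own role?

No

The set {Jordan, Alex, Finn} has only 2 neighbours ({P2, P3}), so by Hall's theorem at most 6 of the 7 actors can be matched.
Hence no matching covers every actor.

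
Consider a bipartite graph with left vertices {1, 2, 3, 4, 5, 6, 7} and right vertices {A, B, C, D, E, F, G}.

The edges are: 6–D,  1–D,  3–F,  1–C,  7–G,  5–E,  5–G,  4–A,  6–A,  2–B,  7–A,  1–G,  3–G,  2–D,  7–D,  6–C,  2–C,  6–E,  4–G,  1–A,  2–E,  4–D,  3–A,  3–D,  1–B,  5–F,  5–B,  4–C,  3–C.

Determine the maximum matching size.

For example, pair 1-A, 2-E, 3-F, 4-D, 5-B, 6-C, 7-G.
This saturates every left vertex, so 7 is the maximum.

7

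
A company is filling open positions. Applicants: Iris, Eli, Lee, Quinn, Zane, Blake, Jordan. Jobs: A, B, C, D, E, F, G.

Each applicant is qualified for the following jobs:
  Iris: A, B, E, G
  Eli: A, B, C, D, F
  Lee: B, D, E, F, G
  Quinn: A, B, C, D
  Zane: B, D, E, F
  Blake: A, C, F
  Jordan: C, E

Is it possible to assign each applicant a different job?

Yes

One maximum matching: Iris-B, Eli-A, Lee-G, Quinn-C, Zane-D, Blake-F, Jordan-E.
Every applicant is matched, so this is a perfect matching.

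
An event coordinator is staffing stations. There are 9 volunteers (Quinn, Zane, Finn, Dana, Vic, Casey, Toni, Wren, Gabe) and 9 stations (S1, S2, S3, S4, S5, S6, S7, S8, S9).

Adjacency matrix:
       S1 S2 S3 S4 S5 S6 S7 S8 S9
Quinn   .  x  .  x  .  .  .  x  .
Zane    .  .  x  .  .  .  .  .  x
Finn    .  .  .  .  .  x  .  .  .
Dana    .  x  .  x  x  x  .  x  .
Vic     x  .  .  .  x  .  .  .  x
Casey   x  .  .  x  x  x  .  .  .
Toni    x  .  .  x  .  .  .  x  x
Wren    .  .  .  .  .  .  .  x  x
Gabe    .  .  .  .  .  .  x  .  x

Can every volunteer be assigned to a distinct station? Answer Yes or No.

For example, pair Quinn→S4, Zane→S3, Finn→S6, Dana→S2, Vic→S1, Casey→S5, Toni→S9, Wren→S8, Gabe→S7.
Every volunteer is matched, so this is a perfect matching.

Yes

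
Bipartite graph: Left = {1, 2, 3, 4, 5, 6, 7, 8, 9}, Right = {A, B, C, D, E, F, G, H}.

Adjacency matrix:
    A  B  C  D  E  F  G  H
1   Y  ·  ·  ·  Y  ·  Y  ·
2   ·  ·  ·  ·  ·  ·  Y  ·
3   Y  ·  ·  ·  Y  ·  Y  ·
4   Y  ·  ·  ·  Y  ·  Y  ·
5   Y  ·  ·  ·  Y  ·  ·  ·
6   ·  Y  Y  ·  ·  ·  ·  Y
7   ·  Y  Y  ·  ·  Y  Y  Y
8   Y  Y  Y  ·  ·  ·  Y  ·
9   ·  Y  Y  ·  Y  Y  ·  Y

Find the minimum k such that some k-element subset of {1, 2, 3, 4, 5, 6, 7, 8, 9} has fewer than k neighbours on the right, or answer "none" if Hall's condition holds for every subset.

4

Take S = {1, 2, 3, 4}. Its neighbourhood is {A, E, G}, so |N(S)| = 3 < |S| = 4.
Every subset of size less than 4 has at least as many neighbours as members, so 4 is the minimum.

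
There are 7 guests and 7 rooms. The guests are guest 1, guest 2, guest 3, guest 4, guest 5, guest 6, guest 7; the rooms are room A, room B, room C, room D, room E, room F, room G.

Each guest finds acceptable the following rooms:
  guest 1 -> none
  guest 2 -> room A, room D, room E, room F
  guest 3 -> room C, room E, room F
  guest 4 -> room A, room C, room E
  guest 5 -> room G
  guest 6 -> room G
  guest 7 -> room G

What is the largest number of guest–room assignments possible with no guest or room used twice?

4

A valid assignment of size 4: guest 2→room F, guest 3→room C, guest 4→room E, guest 5→room G.
The set {guest 1, guest 5, guest 6, guest 7} has only 1 neighbour ({room G}), so by Hall's theorem at most 4 of the 7 guests can be matched.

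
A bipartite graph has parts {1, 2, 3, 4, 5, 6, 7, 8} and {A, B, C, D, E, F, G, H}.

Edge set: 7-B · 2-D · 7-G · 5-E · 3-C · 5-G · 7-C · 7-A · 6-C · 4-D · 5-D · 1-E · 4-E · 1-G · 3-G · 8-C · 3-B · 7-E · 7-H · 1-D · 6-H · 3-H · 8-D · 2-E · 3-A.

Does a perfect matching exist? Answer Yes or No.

No

The set {1, 2, 4, 5} has only 3 neighbours ({D, E, G}), so by Hall's theorem at most 7 of the 8 left vertices can be matched.
Hence no matching covers every left vertex.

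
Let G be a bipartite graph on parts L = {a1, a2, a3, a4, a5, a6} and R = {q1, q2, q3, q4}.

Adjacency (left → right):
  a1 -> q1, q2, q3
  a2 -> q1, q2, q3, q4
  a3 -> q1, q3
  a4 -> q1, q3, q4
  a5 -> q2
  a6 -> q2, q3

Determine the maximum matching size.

A valid assignment of size 4: a1-q3, a2-q2, a3-q1, a4-q4.
The set {a1, a2, a3, a4, a5, a6} has only 4 neighbours ({q1, q2, q3, q4}), so by Hall's theorem at most 4 of the 6 left vertices can be matched.

4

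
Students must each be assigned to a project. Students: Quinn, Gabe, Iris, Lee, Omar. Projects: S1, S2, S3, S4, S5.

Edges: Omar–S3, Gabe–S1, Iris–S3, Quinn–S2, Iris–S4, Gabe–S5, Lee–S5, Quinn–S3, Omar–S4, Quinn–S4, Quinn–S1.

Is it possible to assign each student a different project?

Yes

One maximum matching: Quinn→S2, Gabe→S1, Iris→S3, Lee→S5, Omar→S4.
All 5 students are covered.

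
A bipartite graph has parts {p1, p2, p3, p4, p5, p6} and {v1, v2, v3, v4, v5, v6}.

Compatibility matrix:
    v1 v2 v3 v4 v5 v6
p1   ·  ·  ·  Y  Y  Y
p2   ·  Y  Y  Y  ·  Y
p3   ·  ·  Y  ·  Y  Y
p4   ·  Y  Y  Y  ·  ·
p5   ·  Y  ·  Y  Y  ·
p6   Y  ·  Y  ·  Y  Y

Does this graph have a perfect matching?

Yes

For example, pair p1→v6, p2→v3, p3→v5, p4→v4, p5→v2, p6→v1.
All 6 left vertices are covered.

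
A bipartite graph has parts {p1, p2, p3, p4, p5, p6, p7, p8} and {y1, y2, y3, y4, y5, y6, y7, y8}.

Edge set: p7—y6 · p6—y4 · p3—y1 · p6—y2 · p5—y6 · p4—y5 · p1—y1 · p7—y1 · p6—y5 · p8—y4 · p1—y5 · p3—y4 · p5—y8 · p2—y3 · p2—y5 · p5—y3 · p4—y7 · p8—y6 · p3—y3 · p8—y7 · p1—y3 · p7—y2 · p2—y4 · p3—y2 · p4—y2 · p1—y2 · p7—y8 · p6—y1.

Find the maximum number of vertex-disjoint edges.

8

A valid assignment of size 8: p1–y3, p2–y5, p3–y4, p4–y2, p5–y8, p6–y1, p7–y6, p8–y7.
All 8 left vertices are matched, so no larger matching exists.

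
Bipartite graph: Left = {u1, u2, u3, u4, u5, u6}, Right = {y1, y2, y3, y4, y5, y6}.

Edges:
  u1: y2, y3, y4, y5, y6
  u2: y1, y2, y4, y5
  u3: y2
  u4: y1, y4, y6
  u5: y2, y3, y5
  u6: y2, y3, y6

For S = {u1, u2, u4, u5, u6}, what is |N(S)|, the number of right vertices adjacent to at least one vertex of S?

The union of neighbours of {u1, u2, u4, u5, u6} is {y1, y2, y3, y4, y5, y6}, which has 6 elements.
Since |N(S)| = 6 ≥ |S| = 5, Hall's condition holds for this subset.

6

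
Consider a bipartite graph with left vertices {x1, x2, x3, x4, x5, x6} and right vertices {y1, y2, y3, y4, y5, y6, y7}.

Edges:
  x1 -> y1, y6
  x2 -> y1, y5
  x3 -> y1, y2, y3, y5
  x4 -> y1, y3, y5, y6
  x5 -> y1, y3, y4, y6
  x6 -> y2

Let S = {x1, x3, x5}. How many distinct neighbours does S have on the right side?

6

The union of neighbours of {x1, x3, x5} is {y1, y2, y3, y4, y5, y6}, which has 6 elements.
Since |N(S)| = 6 ≥ |S| = 3, Hall's condition holds for this subset.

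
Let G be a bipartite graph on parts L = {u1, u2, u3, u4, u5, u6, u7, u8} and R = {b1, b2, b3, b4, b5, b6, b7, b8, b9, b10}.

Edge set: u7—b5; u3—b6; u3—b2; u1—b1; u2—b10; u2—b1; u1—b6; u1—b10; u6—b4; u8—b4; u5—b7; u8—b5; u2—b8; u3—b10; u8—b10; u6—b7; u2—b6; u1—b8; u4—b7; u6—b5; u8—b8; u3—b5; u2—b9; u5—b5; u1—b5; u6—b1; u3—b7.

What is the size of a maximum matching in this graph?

A valid assignment of size 7: u1→b10, u2→b1, u3→b6, u4→b7, u5→b5, u6→b4, u8→b8.
The set {u4, u5, u7} has only 2 neighbours ({b5, b7}), so by Hall's theorem at most 7 of the 8 left vertices can be matched.

7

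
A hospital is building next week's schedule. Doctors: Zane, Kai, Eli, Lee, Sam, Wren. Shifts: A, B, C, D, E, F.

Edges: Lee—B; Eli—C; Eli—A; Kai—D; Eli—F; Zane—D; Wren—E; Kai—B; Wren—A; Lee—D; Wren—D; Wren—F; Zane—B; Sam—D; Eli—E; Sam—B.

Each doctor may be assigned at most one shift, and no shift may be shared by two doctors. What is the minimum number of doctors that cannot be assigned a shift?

One maximum matching: Zane→D, Kai→B, Eli→C, Wren→E.
The set {Zane, Kai, Lee, Sam} has only 2 neighbours ({B, D}), so by Hall's theorem at most 4 of the 6 doctors can be matched.
That matches 4 of the 6, leaving 2 unmatched; no matching can do better.

2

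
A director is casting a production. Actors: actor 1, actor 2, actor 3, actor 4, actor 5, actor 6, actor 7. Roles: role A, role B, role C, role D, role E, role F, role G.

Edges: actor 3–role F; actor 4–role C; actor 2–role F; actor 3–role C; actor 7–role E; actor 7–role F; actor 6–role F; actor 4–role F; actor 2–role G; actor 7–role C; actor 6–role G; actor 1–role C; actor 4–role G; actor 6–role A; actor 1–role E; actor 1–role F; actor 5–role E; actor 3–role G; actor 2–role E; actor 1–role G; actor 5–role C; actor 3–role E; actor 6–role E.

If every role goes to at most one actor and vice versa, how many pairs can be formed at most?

For example, pair actor 1–role C, actor 2–role E, actor 3–role F, actor 4–role G, actor 6–role A.
The set {actor 1, actor 2, actor 3, actor 4, actor 5, actor 7} has only 4 neighbours ({role C, role E, role F, role G}), so by Hall's theorem at most 5 of the 7 actors can be matched.

5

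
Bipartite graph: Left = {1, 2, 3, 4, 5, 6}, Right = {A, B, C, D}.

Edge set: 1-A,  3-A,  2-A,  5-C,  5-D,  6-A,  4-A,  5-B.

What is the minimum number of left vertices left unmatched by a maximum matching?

One maximum matching: 1-A, 5-B.
The set {1, 2, 3, 4, 6} has only 1 neighbour ({A}), so by Hall's theorem at most 2 of the 6 left vertices can be matched.
That matches 2 of the 6, leaving 4 unmatched; no matching can do better.

4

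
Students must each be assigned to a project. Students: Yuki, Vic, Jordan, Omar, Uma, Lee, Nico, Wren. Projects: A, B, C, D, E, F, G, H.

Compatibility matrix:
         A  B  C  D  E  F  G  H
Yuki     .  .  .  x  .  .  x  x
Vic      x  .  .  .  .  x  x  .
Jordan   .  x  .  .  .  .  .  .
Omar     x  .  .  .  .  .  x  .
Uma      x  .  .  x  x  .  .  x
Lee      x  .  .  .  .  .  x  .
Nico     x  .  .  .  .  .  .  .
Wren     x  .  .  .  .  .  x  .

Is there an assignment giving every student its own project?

No

The set {Omar, Lee, Nico, Wren} has only 2 neighbours ({A, G}), so by Hall's theorem at most 6 of the 8 students can be matched.
Hence no matching covers every student.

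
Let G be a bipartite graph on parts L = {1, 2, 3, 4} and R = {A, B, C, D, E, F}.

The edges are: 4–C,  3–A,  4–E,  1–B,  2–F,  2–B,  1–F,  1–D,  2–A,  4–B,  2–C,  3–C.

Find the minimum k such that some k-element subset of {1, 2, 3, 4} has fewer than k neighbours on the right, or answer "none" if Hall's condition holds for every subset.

A matching saturating every left vertex exists, for instance 1→D, 2→F, 3→C, 4→B.
By Hall's marriage theorem, this means |N(S)| ≥ |S| for every subset S, so no violating subset exists.

none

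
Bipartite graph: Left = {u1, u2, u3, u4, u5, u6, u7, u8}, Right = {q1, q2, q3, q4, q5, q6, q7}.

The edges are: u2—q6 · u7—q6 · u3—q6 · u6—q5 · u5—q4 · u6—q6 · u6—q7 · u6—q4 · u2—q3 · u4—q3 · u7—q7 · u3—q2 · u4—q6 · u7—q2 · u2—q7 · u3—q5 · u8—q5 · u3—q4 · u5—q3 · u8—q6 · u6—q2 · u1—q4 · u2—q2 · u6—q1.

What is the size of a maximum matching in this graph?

One maximum matching: u1→q4, u2→q7, u3→q5, u4→q6, u5→q3, u6→q1, u7→q2.
The set {u1, u2, u3, u4, u5, u7, u8} has only 6 neighbours ({q2, q3, q4, q5, q6, q7}), so by Hall's theorem at most 7 of the 8 left vertices can be matched.

7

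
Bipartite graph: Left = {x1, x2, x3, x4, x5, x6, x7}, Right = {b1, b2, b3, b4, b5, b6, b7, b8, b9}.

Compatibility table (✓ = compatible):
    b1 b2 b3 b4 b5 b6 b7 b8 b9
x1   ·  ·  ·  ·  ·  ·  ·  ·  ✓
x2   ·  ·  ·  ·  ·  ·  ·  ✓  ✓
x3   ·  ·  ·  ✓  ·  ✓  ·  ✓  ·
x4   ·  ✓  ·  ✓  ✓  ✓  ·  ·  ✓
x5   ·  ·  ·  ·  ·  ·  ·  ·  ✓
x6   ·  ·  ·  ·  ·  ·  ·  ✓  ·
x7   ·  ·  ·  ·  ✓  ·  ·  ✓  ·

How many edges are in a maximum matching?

5

A valid assignment of size 5: x1→b9, x2→b8, x3→b4, x4→b6, x7→b5.
The set {x1, x2, x5, x6} has only 2 neighbours ({b8, b9}), so by Hall's theorem at most 5 of the 7 left vertices can be matched.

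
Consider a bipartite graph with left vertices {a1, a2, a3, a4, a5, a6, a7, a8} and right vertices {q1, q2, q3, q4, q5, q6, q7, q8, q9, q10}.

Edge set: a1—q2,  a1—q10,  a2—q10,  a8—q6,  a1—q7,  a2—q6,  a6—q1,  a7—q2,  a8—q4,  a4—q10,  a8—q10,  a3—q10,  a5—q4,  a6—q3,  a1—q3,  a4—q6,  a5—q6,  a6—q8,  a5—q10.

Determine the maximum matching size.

One maximum matching: a1→q7, a2→q6, a3→q10, a5→q4, a6→q8, a7→q2.
The set {a2, a3, a4, a5, a8} has only 3 neighbours ({q10, q4, q6}), so by Hall's theorem at most 6 of the 8 left vertices can be matched.

6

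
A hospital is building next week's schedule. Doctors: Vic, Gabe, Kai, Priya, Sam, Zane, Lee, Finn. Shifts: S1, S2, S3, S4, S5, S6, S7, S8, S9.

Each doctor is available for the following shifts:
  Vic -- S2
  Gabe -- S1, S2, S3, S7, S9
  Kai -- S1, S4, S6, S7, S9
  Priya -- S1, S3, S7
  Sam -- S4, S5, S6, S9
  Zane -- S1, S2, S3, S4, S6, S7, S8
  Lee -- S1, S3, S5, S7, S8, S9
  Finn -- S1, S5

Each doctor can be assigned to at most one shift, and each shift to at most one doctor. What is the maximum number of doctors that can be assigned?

8

For example, pair Vic→S2, Gabe→S9, Kai→S6, Priya→S7, Sam→S4, Zane→S8, Lee→S3, Finn→S1.
This saturates every doctor, so 8 is the maximum.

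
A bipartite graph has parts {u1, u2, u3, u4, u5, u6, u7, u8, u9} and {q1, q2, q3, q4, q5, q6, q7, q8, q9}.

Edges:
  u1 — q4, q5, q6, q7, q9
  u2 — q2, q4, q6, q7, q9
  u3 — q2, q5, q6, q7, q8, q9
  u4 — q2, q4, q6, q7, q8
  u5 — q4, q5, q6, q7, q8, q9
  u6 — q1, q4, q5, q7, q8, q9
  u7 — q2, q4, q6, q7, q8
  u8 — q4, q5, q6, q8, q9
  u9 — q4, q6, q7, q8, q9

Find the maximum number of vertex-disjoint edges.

8

A valid assignment of size 8: u1→q5, u2→q7, u3→q2, u4→q8, u5→q6, u6→q1, u7→q4, u8→q9.
The set {u1, u2, u3, u4, u5, u7, u8, u9} has only 7 neighbours ({q2, q4, q5, q6, q7, q8, q9}), so by Hall's theorem at most 8 of the 9 left vertices can be matched.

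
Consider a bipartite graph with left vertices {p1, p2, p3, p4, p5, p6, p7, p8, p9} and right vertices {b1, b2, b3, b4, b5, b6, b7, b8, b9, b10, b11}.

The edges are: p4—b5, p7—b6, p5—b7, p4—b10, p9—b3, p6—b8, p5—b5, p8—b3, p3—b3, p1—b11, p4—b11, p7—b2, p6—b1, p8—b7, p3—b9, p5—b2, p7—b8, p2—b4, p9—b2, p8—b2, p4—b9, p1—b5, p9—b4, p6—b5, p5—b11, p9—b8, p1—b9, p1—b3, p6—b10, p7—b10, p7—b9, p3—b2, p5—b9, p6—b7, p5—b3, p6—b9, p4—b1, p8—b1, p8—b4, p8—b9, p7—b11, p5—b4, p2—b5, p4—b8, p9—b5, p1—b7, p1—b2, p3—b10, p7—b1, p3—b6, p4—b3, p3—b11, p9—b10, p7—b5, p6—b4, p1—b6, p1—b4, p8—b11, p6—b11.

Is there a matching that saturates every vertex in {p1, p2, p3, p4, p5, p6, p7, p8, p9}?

Yes

For example, pair p1-b6, p2-b4, p3-b2, p4-b8, p5-b7, p6-b10, p7-b11, p8-b1, p9-b5.
All 9 left vertices are covered.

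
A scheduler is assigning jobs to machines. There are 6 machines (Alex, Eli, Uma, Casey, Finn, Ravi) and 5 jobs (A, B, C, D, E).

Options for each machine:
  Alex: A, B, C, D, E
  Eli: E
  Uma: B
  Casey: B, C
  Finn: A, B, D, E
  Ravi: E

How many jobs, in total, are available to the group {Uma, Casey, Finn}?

The union of neighbours of {Uma, Casey, Finn} is {A, B, C, D, E}, which has 5 elements.
Since |N(S)| = 5 ≥ |S| = 3, Hall's condition holds for this subset.

5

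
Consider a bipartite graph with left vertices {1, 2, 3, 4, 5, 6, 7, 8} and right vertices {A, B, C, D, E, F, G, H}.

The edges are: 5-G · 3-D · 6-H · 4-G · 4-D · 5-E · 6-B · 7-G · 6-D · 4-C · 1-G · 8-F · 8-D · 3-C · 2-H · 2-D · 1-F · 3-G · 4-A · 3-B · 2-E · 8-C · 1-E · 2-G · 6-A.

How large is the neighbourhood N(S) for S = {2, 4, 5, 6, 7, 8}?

8

The union of neighbours of {2, 4, 5, 6, 7, 8} is {A, B, C, D, E, F, G, H}, which has 8 elements.
Since |N(S)| = 8 ≥ |S| = 6, Hall's condition holds for this subset.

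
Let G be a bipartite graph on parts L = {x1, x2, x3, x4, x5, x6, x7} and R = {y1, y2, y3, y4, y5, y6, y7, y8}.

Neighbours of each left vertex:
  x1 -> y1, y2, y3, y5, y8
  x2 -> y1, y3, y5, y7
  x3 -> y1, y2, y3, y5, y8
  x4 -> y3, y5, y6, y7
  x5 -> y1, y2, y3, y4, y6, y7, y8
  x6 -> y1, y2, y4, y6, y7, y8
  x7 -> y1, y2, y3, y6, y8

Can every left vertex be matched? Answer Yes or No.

Yes

For example, pair x1–y5, x2–y1, x3–y2, x4–y3, x5–y4, x6–y7, x7–y6.
Every left vertex is matched, so this matching saturates all of them.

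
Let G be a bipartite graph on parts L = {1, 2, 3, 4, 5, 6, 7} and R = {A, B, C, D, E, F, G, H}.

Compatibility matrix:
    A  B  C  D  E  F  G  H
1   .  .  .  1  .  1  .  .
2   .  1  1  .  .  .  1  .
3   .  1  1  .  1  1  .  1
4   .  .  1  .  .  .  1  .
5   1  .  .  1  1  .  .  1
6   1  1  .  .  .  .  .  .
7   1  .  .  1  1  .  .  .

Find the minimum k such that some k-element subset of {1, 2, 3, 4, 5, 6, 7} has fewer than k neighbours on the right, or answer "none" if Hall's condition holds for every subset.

none

A matching saturating every left vertex exists, for instance 1→F, 2→C, 3→H, 4→G, 5→D, 6→B, 7→E.
By Hall's marriage theorem, this means |N(S)| ≥ |S| for every subset S, so no violating subset exists.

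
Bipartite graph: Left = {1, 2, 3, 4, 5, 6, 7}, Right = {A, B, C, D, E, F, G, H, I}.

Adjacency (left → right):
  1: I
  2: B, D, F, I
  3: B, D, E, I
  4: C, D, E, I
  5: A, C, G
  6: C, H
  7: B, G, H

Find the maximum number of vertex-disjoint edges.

7

A valid assignment of size 7: 1-I, 2-F, 3-E, 4-C, 5-G, 6-H, 7-B.
This saturates every left vertex, so 7 is the maximum.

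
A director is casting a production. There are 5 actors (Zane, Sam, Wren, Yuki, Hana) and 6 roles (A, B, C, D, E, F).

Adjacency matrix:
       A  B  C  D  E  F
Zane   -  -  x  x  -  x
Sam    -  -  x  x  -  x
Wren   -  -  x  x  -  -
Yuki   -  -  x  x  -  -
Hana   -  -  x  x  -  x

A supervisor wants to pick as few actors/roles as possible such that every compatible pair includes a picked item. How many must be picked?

The 3 edges Zane–F, Sam–D, Wren–C form a matching, so any vertex cover needs at least 3 vertices (one per matched edge).
Conversely {C, D, F} meets every edge and has exactly 3 vertices, so 3 is optimal.

3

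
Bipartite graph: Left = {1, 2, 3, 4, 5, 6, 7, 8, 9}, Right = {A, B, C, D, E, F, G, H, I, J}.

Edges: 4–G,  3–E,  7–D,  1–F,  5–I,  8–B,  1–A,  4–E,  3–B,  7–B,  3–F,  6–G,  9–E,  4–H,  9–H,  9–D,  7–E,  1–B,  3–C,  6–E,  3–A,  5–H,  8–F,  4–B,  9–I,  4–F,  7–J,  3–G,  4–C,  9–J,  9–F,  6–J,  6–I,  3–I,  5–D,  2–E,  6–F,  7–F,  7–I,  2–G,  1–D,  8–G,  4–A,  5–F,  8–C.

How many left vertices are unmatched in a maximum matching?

A valid assignment of size 9: 1–D, 2–E, 3–A, 4–H, 5–F, 6–G, 7–B, 8–C, 9–J.
All 9 left vertices are matched, so no larger matching exists.
That matches 9 of the 9, leaving 0 unmatched; no matching can do better.

0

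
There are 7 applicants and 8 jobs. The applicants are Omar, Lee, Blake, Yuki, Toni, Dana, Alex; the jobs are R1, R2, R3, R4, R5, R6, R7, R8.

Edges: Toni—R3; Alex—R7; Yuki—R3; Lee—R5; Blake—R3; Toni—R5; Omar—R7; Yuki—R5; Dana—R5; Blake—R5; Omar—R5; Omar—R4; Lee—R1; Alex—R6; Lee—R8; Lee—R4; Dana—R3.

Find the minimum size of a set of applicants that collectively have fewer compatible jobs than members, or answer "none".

3

Take S = {Blake, Yuki, Toni}. Its neighbourhood is {R3, R5}, so |N(S)| = 2 < |S| = 3.
Every subset of size less than 3 has at least as many neighbours as members, so 3 is the minimum.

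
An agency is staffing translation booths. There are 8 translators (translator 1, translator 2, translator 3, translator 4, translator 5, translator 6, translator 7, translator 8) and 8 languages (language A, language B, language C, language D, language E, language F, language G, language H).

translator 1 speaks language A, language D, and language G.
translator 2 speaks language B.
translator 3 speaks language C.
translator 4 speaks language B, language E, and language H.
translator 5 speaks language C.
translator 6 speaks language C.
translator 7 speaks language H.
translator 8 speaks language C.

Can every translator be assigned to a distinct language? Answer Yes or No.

No

The set {translator 3, translator 5, translator 6, translator 8} has only 1 neighbour ({language C}), so by Hall's theorem at most 5 of the 8 translators can be matched.
Hence no matching covers every translator.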